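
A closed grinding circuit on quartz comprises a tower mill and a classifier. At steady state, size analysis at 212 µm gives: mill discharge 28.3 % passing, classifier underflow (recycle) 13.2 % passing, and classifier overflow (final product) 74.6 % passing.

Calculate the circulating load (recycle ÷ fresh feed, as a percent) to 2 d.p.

CL = 306.62 %

Balance %-passing 212 µm (r = R/F):
Fd + Rd = Ru + Fo ⇒ R/F = (o−d)/(d−u)
r = (74.6 − 28.3)/(28.3 − 13.2) = 46.3/15.1 = 3.0662
CL = 100·r = 306.62 %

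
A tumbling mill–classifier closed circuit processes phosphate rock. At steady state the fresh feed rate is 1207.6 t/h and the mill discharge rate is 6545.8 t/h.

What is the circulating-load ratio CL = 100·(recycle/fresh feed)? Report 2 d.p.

Steady state: M = F + R.
R = M − F = 6545.8 − 1207.6 = 5338.2 t/h
CL = 100·R/F = 100·5338.2/1207.6 = 442.05 %

CL = 442.05 %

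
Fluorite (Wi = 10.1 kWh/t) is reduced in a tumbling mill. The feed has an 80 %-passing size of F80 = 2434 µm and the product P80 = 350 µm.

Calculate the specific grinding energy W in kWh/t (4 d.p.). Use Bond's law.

W = 10 Wi (1/√P80 − 1/√F80)  [Bond]
1/√350 = 0.053452;  1/√2434 = 0.020269
W = 10·10.1·(0.053452 − 0.020269) = 3.3515 kWh/t

W = 3.3515 kWh/t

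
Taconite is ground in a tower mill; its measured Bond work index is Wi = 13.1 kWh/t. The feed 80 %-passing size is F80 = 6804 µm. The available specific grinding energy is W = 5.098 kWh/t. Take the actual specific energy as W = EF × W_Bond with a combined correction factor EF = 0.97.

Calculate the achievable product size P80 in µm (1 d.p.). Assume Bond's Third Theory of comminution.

W = 10 Wi (1/√P80 − 1/√F80)  [Bond]
W_Bond = W / EF = 5.098 / 0.97 = 5.2557 kWh/t
P80^(−½) = W_Bond/(10 Wi) + F80^(−½)
  = 5.2557/(10·13.1) + 1/√6804 = 0.040120 + 0.012123 = 0.052243
P80 = (1/0.052243)² = 19.1414² = 366.39 µm

P80 = 366.4 µm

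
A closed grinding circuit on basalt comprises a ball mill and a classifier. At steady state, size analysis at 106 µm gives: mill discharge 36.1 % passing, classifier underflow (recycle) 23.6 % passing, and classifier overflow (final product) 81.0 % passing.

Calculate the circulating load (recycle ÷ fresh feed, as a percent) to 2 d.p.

Two-product formula at 106 µm:
d + r·d = r·u + o → r(d−u) = o−d
r = (81.0 − 36.1)/(36.1 − 23.6) = 44.9/12.5 = 3.5920
CL = 100·r = 359.20 %

CL = 359.20 %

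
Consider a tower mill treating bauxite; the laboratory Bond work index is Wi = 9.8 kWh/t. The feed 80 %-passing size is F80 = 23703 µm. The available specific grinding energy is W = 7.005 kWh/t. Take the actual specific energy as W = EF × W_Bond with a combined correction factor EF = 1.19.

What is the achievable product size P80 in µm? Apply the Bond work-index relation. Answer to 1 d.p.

W = 10 Wi (P80^-0.5 − F80^-0.5)
W_Bond = W / EF = 7.005 / 1.19 = 5.8866 kWh/t
1/√P80 = 1/√F80 + W_Bond/(10·Wi)
  = 5.8866/(10·9.8) + 1/√23703 = 0.060067 + 0.006495 = 0.066562
P80 = (1/0.066562)² = 15.0235² = 225.71 µm

P80 = 225.7 µm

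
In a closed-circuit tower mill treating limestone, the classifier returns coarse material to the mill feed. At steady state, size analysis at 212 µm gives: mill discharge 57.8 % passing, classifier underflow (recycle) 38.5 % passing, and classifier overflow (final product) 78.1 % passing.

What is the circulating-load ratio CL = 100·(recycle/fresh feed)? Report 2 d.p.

Classifier node, passing 212 µm:
(1+r)·d = r·u + o ⇒ r = (o−d)/(d−u)
r = (78.1 − 57.8)/(57.8 − 38.5) = 20.3/19.3 = 1.0518
CL = 100·r = 105.18 %

CL = 105.18 %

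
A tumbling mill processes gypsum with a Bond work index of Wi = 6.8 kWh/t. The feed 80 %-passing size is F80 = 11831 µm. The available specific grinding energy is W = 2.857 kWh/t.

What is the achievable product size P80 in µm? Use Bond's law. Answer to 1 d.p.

W_Bond = 10·Wi·(1/√P₈₀ − 1/√F₈₀)
1/√P80 = 1/√F80 + W/(10·Wi)
  = 2.8570/(10·6.8) + 1/√11831 = 0.042015 + 0.009194 = 0.051208
P80 = (1/0.051208)² = 19.5281² = 381.34 µm

P80 = 381.3 µm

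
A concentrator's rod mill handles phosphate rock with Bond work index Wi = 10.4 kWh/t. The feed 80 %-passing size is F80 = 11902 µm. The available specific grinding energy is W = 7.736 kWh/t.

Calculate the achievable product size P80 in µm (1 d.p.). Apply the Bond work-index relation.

W = 10 Wi / √P80 − 10 Wi / √F80
P80^(−½) = W/(10 Wi) + F80^(−½)
  = 7.7360/(10·10.4) + 1/√11902 = 0.074385 + 0.009166 = 0.083551
P80 = (1/0.083551)² = 11.9688² = 143.25 µm

P80 = 143.3 µm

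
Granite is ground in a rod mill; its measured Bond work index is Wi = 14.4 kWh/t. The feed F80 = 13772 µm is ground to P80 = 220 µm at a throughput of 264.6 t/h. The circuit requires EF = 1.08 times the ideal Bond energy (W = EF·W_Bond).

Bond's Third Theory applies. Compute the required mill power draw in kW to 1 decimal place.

W_Bond = 10·Wi·(1/√P₈₀ − 1/√F₈₀)
W = 10·14.4·(1/√220 − 1/√13772) = 10·14.4·(0.058899) = 8.4814 kWh/t
Apply correction: 8.4814 × 1.08 = 9.1599 kWh/t
P_mill = W·ṁ = 9.1599·264.6 = 2423.7 kW

P = 2423.7 kW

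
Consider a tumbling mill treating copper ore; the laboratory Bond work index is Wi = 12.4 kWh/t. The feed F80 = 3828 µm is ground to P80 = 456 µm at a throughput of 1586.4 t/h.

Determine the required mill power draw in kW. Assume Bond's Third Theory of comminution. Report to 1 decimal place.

W = 10 Wi / √P80 − 10 Wi / √F80
W = 10·12.4·(1/√456 − 1/√3828) = 10·12.4·(0.030667) = 3.8027 kWh/t
P_mill = W·ṁ = 3.8027·1586.4 = 6032.5 kW

P = 6032.5 kW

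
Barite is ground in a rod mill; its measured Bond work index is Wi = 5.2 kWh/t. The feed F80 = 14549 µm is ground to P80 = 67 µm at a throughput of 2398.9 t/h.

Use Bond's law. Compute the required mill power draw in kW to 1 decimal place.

P = 14205.6 kW

W = 10·Wi·(P80^(-½) − F80^(-½))
W = 10·5.2·(1/√67 − 1/√14549) = 10·5.2·(0.113879) = 5.9217 kWh/t
P_mill = W·ṁ = 5.9217·2398.9 = 14205.6 kW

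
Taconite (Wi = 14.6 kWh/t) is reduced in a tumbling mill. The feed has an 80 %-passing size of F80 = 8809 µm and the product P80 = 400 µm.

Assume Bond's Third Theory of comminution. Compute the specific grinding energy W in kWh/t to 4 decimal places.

W = 5.7444 kWh/t

Bond: W = 10·Wi·(1/√P80 − 1/√F80)
1/√400 = 0.050000;  1/√8809 = 0.010655
W = 10·14.6·(0.050000 − 0.010655) = 5.7444 kWh/t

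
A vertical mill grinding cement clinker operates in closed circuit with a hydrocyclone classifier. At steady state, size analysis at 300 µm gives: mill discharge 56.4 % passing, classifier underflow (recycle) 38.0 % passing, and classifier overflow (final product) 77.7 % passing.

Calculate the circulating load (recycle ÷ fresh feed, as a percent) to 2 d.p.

CL = 115.76 %

Let r = R/F. Size balance at 300 µm:
Fd + Rd = Ru + Fo ⇒ R/F = (o−d)/(d−u)
r = (77.7 − 56.4)/(56.4 − 38.0) = 21.3/18.4 = 1.1576
CL = 100·r = 115.76 %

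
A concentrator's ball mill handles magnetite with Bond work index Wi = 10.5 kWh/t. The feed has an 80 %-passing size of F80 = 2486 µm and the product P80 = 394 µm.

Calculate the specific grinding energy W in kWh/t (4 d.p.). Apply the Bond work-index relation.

W = 3.1839 kWh/t

W = 10 Wi (P80^-0.5 − F80^-0.5)
1/√394 = 0.050379;  1/√2486 = 0.020056
W = 10·10.5·(0.050379 − 0.020056) = 3.1839 kWh/t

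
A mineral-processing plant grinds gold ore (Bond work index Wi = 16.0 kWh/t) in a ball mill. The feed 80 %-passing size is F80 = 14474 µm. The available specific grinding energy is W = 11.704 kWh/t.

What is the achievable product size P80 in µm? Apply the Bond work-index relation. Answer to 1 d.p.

P80 = 150.7 µm

W = 10·Wi·[P80^(−½) − F80^(−½)]
⇒ 1/√P80 = W/(10 Wi) + 1/√F80
  = 11.7040/(10·16.0) + 1/√14474 = 0.073150 + 0.008312 = 0.081462
P80 = (1/0.081462)² = 12.2757² = 150.69 µm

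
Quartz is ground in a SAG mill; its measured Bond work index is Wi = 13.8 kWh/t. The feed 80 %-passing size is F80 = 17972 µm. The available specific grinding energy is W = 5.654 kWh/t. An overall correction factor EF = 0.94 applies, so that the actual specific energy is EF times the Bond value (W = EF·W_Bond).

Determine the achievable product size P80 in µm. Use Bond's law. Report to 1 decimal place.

W = 10 Wi / √P80 − 10 Wi / √F80
W_Bond = W / EF = 5.654 / 0.94 = 6.0149 kWh/t
P80^-0.5 = F80^-0.5 + W_Bond/(10 Wi)
  = 6.0149/(10·13.8) + 1/√17972 = 0.043586 + 0.007459 = 0.051046
P80 = (1/0.051046)² = 19.5903² = 383.78 µm

P80 = 383.8 µm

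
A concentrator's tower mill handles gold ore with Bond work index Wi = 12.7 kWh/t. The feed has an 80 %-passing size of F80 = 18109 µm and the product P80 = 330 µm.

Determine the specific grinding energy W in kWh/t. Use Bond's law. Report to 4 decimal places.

W = 6.0474 kWh/t

W = 10·Wi·(P80^(-½) − F80^(-½))
1/√330 = 0.055048;  1/√18109 = 0.007431
W = 10·12.7·(0.055048 − 0.007431) = 6.0474 kWh/t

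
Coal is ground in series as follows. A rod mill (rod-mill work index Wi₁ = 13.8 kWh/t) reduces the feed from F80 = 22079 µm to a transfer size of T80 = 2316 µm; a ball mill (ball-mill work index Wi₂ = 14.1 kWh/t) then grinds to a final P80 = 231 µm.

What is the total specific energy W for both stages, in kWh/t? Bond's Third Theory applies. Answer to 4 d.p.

W = 8.2861 kWh/t

Bond: W = 10·Wi·(1/√P80 − 1/√F80)
Stage 1 (22079→2316 µm, Wi₁=13.8): W₁ = 10·13.8·(0.020779 − 0.006730) = 1.9388 kWh/t
Stage 2 (2316→231 µm, Wi₂=14.1): W₂ = 10·14.1·(0.065795 − 0.020779) = 6.3472 kWh/t
W = W₁ + W₂ = 1.9388 + 6.3472 = 8.2861 kWh/t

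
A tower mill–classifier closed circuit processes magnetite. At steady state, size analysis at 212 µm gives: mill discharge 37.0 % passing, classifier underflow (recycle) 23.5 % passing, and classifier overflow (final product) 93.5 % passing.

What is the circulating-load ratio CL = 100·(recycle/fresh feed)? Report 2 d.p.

CL = 418.52 %

Two-product formula at 212 µm:
Fd + Rd = Ru + Fo ⇒ R/F = (o−d)/(d−u)
r = (93.5 − 37.0)/(37.0 − 23.5) = 56.5/13.5 = 4.1852
CL = 100·r = 418.52 %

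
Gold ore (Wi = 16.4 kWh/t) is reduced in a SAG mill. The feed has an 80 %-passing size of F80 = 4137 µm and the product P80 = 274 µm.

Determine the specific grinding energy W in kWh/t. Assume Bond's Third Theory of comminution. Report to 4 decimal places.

W = 10·Wi·[P80^(−½) − F80^(−½)]
1/√274 = 0.060412;  1/√4137 = 0.015547
W = 10·16.4·(0.060412 − 0.015547) = 7.3578 kWh/t

W = 7.3578 kWh/t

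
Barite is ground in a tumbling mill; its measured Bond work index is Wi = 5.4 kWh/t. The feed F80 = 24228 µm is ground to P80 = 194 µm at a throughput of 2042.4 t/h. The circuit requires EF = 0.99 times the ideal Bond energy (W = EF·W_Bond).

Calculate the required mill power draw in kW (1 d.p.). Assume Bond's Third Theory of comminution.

P = 7137.7 kW

W = 10 Wi (P80^-0.5 − F80^-0.5)
W = 10·5.4·(1/√194 − 1/√24228) = 10·5.4·(0.065371) = 3.5300 kWh/t
W_actual = 0.99 × 3.5300 = 3.4947 kWh/t
P_mill = W·ṁ = 3.4947·2042.4 = 7137.7 kW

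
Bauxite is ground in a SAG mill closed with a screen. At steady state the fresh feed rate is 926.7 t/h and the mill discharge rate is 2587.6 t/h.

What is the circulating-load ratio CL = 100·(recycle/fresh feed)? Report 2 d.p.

M = F + R at steady state, so:
R = M − F = 2587.6 − 926.7 = 1660.9 t/h
CL = 100·R/F = 100·1660.9/926.7 = 179.23 %

CL = 179.23 %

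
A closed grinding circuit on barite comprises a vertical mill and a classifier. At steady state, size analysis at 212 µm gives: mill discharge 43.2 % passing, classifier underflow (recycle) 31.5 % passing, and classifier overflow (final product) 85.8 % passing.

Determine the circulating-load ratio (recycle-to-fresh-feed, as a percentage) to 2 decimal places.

Two-product formula at 212 µm:
(1+r)d = ru + o → r = (o−d)/(d−u)
r = (85.8 − 43.2)/(43.2 − 31.5) = 42.6/11.7 = 3.6410
CL = 100·r = 364.10 %

CL = 364.10 %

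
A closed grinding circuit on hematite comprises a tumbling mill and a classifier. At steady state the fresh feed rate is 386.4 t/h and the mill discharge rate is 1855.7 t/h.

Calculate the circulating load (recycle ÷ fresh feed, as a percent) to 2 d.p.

CL = 380.25 %

M = F + R at steady state, so:
R = M − F = 1855.7 − 386.4 = 1469.3 t/h
CL = 100·R/F = 100·1469.3/386.4 = 380.25 %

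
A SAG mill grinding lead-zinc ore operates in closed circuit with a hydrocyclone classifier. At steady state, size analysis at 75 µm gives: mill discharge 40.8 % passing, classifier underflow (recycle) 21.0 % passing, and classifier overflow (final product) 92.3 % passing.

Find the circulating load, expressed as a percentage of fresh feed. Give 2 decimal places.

CL = 260.10 %

Two-product formula at 75 µm:
(1+r)·d = r·u + o ⇒ r = (o−d)/(d−u)
r = (92.3 − 40.8)/(40.8 − 21.0) = 51.5/19.8 = 2.6010
CL = 100·r = 260.10 %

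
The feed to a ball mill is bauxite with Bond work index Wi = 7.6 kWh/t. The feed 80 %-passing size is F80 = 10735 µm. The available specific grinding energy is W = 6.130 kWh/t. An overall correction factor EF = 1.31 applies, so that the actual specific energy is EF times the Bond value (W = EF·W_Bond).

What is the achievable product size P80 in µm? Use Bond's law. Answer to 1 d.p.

P80 = 197.1 µm

W = 10 Wi (P80^-0.5 − F80^-0.5)
W_Bond = W / EF = 6.130 / 1.31 = 4.6794 kWh/t
1/√P80 = 1/√F80 + W_Bond/(10·Wi)
  = 4.6794/(10·7.6) + 1/√10735 = 0.061571 + 0.009652 = 0.071223
P80 = (1/0.071223)² = 14.0405² = 197.14 µm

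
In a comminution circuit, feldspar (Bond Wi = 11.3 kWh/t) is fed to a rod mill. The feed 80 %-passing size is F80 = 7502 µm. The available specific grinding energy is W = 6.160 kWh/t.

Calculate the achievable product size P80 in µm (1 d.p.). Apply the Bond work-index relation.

P80 = 229.2 µm

Bond: W = 10·Wi·(1/√P80 − 1/√F80)
P80^-0.5 = F80^-0.5 + W/(10 Wi)
  = 6.1600/(10·11.3) + 1/√7502 = 0.054513 + 0.011545 = 0.066059
P80 = (1/0.066059)² = 15.1380² = 229.16 µm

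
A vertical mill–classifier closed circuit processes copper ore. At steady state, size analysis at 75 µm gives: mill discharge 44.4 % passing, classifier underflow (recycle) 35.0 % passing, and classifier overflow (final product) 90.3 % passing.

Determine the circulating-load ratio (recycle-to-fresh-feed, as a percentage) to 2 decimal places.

Mass balance on the −75 µm fraction:
r = (o − d)/(d − u)
r = (90.3 − 44.4)/(44.4 − 35.0) = 45.9/9.4 = 4.8830
CL = 100·r = 488.30 %

CL = 488.30 %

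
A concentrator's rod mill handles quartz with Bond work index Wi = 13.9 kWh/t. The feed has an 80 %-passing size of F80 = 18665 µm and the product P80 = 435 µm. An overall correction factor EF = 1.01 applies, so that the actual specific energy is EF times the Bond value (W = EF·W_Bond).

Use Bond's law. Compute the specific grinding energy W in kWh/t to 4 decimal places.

W = 5.7036 kWh/t

Bond:  W = 10 Wi (1/√P − 1/√F)
1/√435 = 0.047946;  1/√18665 = 0.007320
W = 10·13.9·(0.047946 − 0.007320) = 5.6471 kWh/t
With EF = 1.01: W = 5.6471·1.01 = 5.7036 kWh/t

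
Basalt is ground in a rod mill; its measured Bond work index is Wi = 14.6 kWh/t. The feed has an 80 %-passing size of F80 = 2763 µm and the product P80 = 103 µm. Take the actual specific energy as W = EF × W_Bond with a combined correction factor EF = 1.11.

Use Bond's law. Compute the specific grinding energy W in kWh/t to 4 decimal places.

W_Bond = 10·Wi·(1/√P₈₀ − 1/√F₈₀)
1/√103 = 0.098533;  1/√2763 = 0.019024
W = 10·14.6·(0.098533 − 0.019024) = 11.6083 kWh/t
Apply correction: 11.6083 × 1.11 = 12.8852 kWh/t

W = 12.8852 kWh/t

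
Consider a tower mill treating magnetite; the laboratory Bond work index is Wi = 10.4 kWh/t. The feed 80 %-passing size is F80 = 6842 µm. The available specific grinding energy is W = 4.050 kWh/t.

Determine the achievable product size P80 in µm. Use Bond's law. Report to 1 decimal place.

P80 = 384.0 µm

W = 10·Wi·[P80^(−½) − F80^(−½)]
P80^-0.5 = F80^-0.5 + W/(10 Wi)
  = 4.0500/(10·10.4) + 1/√6842 = 0.038942 + 0.012090 = 0.051032
P80 = (1/0.051032)² = 19.5956² = 383.99 µm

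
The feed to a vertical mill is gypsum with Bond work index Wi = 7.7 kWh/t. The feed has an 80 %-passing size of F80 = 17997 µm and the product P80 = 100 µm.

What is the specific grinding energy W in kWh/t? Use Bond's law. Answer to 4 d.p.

W = 10 Wi (1/√P80 − 1/√F80)  [Bond]
1/√100 = 0.100000;  1/√17997 = 0.007454
W = 10·7.7·(0.100000 − 0.007454) = 7.1260 kWh/t

W = 7.1260 kWh/t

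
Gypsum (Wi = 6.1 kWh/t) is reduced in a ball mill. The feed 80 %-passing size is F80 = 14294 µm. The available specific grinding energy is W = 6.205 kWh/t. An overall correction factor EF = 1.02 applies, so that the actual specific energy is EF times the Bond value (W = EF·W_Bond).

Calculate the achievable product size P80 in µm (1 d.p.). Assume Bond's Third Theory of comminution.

P80 = 85.6 µm

W = 10 Wi / √P80 − 10 Wi / √F80
W_Bond = W / EF = 6.205 / 1.02 = 6.0833 kWh/t
P80^-0.5 = F80^-0.5 + W_Bond/(10 Wi)
  = 6.0833/(10·6.1) + 1/√14294 = 0.099727 + 0.008364 = 0.108091
P80 = (1/0.108091)² = 9.2515² = 85.59 µm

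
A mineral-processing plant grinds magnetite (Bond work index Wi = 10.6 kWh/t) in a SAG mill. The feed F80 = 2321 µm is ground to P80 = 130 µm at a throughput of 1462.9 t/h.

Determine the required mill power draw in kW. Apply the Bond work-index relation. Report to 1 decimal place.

P = 10381.6 kW

W = 10 Wi / √P80 − 10 Wi / √F80
W = 10·10.6·(1/√130 − 1/√2321) = 10·10.6·(0.066949) = 7.0966 kWh/t
P = W·T = 7.0966·1462.9 = 10381.6 kW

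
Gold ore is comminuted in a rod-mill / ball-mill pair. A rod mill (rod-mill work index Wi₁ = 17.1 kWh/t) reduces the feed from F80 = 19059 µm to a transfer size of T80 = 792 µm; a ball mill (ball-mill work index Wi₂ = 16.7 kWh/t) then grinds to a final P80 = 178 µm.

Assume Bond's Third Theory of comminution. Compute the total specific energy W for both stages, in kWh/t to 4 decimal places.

W = 11.4207 kWh/t

W = 10 Wi (P80^-0.5 − F80^-0.5)
Stage 1 (19059→792 µm, Wi₁=17.1): W₁ = 10·17.1·(0.035533 − 0.007244) = 4.8376 kWh/t
Stage 2 (792→178 µm, Wi₂=16.7): W₂ = 10·16.7·(0.074953 − 0.035533) = 6.5831 kWh/t
W = W₁ + W₂ = 4.8376 + 6.5831 = 11.4207 kWh/t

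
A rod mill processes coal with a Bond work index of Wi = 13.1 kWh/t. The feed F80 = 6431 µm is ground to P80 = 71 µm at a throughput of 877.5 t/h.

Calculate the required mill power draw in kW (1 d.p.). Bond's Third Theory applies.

W = 10 Wi (1/√P80 − 1/√F80)  [Bond]
W = 10·13.1·(1/√71 − 1/√6431) = 10·13.1·(0.106208) = 13.9133 kWh/t
Power = W × throughput = 13.9133 kWh/t × 877.5 t/h = 12208.9 kW

P = 12208.9 kW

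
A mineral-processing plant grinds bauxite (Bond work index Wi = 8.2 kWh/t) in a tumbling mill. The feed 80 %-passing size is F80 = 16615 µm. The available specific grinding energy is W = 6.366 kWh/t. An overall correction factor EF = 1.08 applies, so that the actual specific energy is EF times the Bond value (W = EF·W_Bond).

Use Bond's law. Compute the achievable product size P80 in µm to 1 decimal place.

Bond:  W = 10 Wi (1/√P − 1/√F)
W_Bond = W / EF = 6.366 / 1.08 = 5.8944 kWh/t
⇒ 1/√P80 = W_Bond/(10 Wi) + 1/√F80
  = 5.8944/(10·8.2) + 1/√16615 = 0.071883 + 0.007758 = 0.079641
P80 = (1/0.079641)² = 12.5563² = 157.66 µm

P80 = 157.7 µm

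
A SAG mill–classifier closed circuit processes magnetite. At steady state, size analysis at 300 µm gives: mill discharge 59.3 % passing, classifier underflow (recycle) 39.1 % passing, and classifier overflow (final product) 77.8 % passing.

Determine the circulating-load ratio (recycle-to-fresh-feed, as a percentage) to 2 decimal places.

CL = 91.58 %

Let r = R/F. Size balance at 300 µm:
(1+r)·d = r·u + o ⇒ r = (o−d)/(d−u)
r = (77.8 − 59.3)/(59.3 − 39.1) = 18.5/20.2 = 0.9158
CL = 100·r = 91.58 %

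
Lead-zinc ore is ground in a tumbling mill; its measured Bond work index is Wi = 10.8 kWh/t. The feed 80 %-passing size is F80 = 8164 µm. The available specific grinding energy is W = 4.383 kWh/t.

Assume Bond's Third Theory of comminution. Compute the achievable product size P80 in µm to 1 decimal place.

P80 = 374.8 µm

W = 10 Wi (P80^-0.5 − F80^-0.5)
P80^-0.5 = F80^-0.5 + W/(10 Wi)
  = 4.3830/(10·10.8) + 1/√8164 = 0.040583 + 0.011067 = 0.051651
P80 = (1/0.051651)² = 19.3608² = 374.84 µm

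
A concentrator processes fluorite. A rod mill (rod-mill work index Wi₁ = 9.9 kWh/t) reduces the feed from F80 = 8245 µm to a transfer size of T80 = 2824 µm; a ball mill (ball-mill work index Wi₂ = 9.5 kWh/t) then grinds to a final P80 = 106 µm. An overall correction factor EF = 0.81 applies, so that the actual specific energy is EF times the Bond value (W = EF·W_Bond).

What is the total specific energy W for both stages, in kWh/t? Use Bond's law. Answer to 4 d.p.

W = 6.6519 kWh/t

W = 10·Wi·(P80^(-½) − F80^(-½))
Stage 1 (8245→2824 µm, Wi₁=9.9): W₁ = 10·9.9·(0.018818 − 0.011013) = 0.7727 kWh/t
Stage 2 (2824→106 µm, Wi₂=9.5): W₂ = 10·9.5·(0.097129 − 0.018818) = 7.4395 kWh/t
W = W₁ + W₂ = 0.7727 + 7.4395 = 8.2122 kWh/t
Apply correction: 8.2122 × 0.81 = 6.6519 kWh/t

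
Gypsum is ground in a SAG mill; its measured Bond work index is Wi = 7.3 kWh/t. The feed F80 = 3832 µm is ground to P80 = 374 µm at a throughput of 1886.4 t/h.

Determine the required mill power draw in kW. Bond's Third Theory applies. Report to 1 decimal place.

P = 4896.1 kW

W = 10·Wi·[P80^(−½) − F80^(−½)]
W = 10·7.3·(1/√374 − 1/√3832) = 10·7.3·(0.035555) = 2.5955 kWh/t
Power = W × throughput = 2.5955 kWh/t × 1886.4 t/h = 4896.1 kW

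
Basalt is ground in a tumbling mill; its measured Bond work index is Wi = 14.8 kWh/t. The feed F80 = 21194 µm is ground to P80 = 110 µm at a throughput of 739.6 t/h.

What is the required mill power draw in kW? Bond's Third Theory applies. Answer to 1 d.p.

W = 10 Wi / √P80 − 10 Wi / √F80
W = 10·14.8·(1/√110 − 1/√21194) = 10·14.8·(0.088477) = 13.0946 kWh/t
P_mill = W·ṁ = 13.0946·739.6 = 9684.8 kW

P = 9684.8 kW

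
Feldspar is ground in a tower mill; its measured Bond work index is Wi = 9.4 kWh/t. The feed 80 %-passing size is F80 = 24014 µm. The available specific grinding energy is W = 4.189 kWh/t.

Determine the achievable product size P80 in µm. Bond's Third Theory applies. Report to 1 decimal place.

P80 = 384.2 µm

W = 10·Wi·(P80^(-½) − F80^(-½))
1/√P80 = 1/√F80 + W/(10·Wi)
  = 4.1890/(10·9.4) + 1/√24014 = 0.044564 + 0.006453 = 0.051017
P80 = (1/0.051017)² = 19.6013² = 384.21 µm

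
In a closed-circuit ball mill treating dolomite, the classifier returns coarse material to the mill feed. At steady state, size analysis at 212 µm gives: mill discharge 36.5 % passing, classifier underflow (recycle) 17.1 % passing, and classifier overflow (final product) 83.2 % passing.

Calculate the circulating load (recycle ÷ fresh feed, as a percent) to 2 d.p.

CL = 240.72 %

Mass balance on the −212 µm fraction:
Fd + Rd = Ru + Fo ⇒ R/F = (o−d)/(d−u)
r = (83.2 − 36.5)/(36.5 − 17.1) = 46.7/19.4 = 2.4072
CL = 100·r = 240.72 %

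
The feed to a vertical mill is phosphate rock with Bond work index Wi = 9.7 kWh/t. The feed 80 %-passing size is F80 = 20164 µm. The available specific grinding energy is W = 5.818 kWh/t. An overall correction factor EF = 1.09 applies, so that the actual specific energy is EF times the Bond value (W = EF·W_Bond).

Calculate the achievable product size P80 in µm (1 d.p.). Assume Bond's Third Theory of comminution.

P80 = 259.6 µm

W = 10·Wi·(P80^(-½) − F80^(-½))
W_Bond = W / EF = 5.818 / 1.09 = 5.3376 kWh/t
1/√P80 = 1/√F80 + W_Bond/(10·Wi)
  = 5.3376/(10·9.7) + 1/√20164 = 0.055027 + 0.007042 = 0.062069
P80 = (1/0.062069)² = 16.1110² = 259.57 µm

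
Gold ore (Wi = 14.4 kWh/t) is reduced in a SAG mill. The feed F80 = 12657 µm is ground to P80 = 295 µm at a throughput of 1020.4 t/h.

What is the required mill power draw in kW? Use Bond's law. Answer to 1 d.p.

W = 10 Wi (P80^-0.5 − F80^-0.5)
W = 10·14.4·(1/√295 − 1/√12657) = 10·14.4·(0.049334) = 7.1040 kWh/t
P = W·T = 7.1040·1020.4 = 7249.0 kW

P = 7249.0 kW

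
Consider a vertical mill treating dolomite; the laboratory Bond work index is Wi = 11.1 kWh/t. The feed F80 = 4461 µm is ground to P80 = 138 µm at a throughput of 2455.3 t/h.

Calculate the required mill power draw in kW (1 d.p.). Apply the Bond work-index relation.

P = 19119.5 kW

W = 10·Wi·[P80^(−½) − F80^(−½)]
W = 10·11.1·(1/√138 − 1/√4461) = 10·11.1·(0.070154) = 7.7870 kWh/t
Mill draw = 7.7870 × 2455.3 = 19119.5 kW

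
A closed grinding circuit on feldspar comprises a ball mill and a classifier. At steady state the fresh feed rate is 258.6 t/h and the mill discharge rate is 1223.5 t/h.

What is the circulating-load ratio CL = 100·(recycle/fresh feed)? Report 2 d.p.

CL = 373.12 %

Steady state: M = F + R.
R = M − F = 1223.5 − 258.6 = 964.9 t/h
CL = 100·R/F = 100·964.9/258.6 = 373.12 %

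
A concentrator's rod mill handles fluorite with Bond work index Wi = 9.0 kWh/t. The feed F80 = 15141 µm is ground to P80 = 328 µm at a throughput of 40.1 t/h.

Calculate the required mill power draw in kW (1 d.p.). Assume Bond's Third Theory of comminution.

P = 169.9 kW

W_Bond = 10·Wi·(1/√P₈₀ − 1/√F₈₀)
W = 10·9.0·(1/√328 − 1/√15141) = 10·9.0·(0.047089) = 4.2380 kWh/t
Power = W × throughput = 4.2380 kWh/t × 40.1 t/h = 169.9 kW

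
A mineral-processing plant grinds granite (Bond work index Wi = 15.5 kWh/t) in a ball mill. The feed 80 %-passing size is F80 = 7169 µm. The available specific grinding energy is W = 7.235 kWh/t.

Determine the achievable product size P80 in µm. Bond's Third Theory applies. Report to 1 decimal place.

P80 = 292.3 µm

W = 10·Wi·[P80^(−½) − F80^(−½)]
P80^-0.5 = F80^-0.5 + W/(10 Wi)
  = 7.2350/(10·15.5) + 1/√7169 = 0.046677 + 0.011811 = 0.058488
P80 = (1/0.058488)² = 17.0975² = 292.33 µm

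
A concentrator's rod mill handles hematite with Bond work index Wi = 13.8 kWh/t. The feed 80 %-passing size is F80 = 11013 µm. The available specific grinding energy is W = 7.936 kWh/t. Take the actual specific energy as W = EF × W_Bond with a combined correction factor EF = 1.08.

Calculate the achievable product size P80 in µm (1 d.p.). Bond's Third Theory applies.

W = 10 Wi (1/√P80 − 1/√F80)  [Bond]
W_Bond = W / EF = 7.936 / 1.08 = 7.3481 kWh/t
⇒ 1/√P80 = W_Bond/(10·Wi) + 1/√F80
  = 7.3481/(10·13.8) + 1/√11013 = 0.053247 + 0.009529 = 0.062776
P80 = (1/0.062776)² = 15.9295² = 253.75 µm

P80 = 253.8 µm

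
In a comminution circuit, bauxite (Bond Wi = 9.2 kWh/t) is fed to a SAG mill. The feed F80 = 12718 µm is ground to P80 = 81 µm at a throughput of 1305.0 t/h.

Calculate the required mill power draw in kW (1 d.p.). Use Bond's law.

W = 10·Wi·(P80^(-½) − F80^(-½))
W = 10·9.2·(1/√81 − 1/√12718) = 10·9.2·(0.102244) = 9.4064 kWh/t
Mill draw = 9.4064 × 1305.0 = 12275.4 kW

P = 12275.4 kW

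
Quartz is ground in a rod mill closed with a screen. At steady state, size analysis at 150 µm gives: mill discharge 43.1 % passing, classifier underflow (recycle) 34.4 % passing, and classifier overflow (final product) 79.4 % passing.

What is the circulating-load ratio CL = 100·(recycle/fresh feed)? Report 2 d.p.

CL = 417.24 %

Classifier node, passing 150 µm:
(1+r)d = ru + o → r = (o−d)/(d−u)
r = (79.4 − 43.1)/(43.1 − 34.4) = 36.3/8.7 = 4.1724
CL = 100·r = 417.24 %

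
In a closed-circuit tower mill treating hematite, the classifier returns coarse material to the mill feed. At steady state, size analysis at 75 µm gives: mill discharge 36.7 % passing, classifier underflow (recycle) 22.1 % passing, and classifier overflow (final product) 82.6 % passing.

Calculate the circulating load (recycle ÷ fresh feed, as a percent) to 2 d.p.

CL = 314.38 %

Classifier node, passing 75 µm:
r = (o − d)/(d − u)
r = (82.6 − 36.7)/(36.7 − 22.1) = 45.9/14.6 = 3.1438
CL = 100·r = 314.38 %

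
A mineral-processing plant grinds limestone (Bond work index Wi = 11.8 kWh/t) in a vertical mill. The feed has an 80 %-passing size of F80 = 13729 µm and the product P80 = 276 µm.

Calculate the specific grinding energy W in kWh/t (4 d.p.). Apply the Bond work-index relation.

W = 6.0957 kWh/t

W = 10·Wi·[P80^(−½) − F80^(−½)]
1/√276 = 0.060193;  1/√13729 = 0.008535
W = 10·11.8·(0.060193 − 0.008535) = 6.0957 kWh/t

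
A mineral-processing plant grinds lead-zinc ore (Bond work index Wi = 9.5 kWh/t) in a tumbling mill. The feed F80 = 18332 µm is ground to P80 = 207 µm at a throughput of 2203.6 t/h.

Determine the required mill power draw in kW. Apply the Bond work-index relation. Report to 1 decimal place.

P = 13004.1 kW

Bond:  W = 10 Wi (1/√P − 1/√F)
W = 10·9.5·(1/√207 − 1/√18332) = 10·9.5·(0.062119) = 5.9013 kWh/t
P_mill = W·ṁ = 5.9013·2203.6 = 13004.1 kW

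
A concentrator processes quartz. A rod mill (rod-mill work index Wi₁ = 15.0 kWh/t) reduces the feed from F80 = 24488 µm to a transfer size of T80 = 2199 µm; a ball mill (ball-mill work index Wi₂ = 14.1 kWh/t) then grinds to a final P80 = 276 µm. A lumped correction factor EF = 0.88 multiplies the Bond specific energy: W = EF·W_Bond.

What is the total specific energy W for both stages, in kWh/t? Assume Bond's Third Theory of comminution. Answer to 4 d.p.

W = 6.7941 kWh/t

W = 10 Wi / √P80 − 10 Wi / √F80
Stage 1 (24488→2199 µm, Wi₁=15.0): W₁ = 10·15.0·(0.021325 − 0.006390) = 2.2402 kWh/t
Stage 2 (2199→276 µm, Wi₂=14.1): W₂ = 10·14.1·(0.060193 − 0.021325) = 5.4804 kWh/t
W = W₁ + W₂ = 2.2402 + 5.4804 = 7.7206 kWh/t
W_actual = 0.88 × 7.7206 = 6.7941 kWh/t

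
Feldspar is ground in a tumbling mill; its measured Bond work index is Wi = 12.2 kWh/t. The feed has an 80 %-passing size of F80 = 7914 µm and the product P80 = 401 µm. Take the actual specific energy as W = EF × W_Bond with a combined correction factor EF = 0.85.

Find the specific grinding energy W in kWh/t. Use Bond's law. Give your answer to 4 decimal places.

Bond: W = 10·Wi·(1/√P80 − 1/√F80)
1/√401 = 0.049938;  1/√7914 = 0.011241
W = 10·12.2·(0.049938 − 0.011241) = 4.7210 kWh/t
With EF = 0.85: W = 4.7210·0.85 = 4.0128 kWh/t

W = 4.0128 kWh/t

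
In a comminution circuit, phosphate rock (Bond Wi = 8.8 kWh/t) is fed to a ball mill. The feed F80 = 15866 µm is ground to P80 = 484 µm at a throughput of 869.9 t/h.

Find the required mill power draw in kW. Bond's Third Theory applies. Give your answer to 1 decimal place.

P = 2871.9 kW

Bond:  W = 10 Wi (1/√P − 1/√F)
W = 10·8.8·(1/√484 − 1/√15866) = 10·8.8·(0.037516) = 3.3014 kWh/t
P_mill = W·ṁ = 3.3014·869.9 = 2871.9 kW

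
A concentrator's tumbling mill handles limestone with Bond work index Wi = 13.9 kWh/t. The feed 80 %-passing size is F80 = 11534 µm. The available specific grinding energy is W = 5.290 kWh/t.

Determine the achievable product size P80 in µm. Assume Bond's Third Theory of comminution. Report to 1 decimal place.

W = 10 Wi (1/√P80 − 1/√F80)  [Bond]
P80^(−½) = W/(10 Wi) + F80^(−½)
  = 5.2900/(10·13.9) + 1/√11534 = 0.038058 + 0.009311 = 0.047369
P80 = (1/0.047369)² = 21.1109² = 445.67 µm

P80 = 445.7 µm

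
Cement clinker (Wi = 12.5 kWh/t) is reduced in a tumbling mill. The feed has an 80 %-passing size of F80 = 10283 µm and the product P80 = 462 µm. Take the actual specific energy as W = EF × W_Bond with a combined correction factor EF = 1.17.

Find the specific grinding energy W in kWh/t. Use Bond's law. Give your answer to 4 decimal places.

W = 10 Wi (1/√P80 − 1/√F80)  [Bond]
1/√462 = 0.046524;  1/√10283 = 0.009861
W = 10·12.5·(0.046524 − 0.009861) = 4.5828 kWh/t
With EF = 1.17: W = 4.5828·1.17 = 5.3619 kWh/t

W = 5.3619 kWh/t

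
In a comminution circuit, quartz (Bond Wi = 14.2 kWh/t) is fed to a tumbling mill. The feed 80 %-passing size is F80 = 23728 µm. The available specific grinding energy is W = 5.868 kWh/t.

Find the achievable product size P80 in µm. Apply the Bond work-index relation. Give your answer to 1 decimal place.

W = 10 Wi (1/√P80 − 1/√F80)  [Bond]
1/√P80 = 1/√F80 + W/(10·Wi)
  = 5.8680/(10·14.2) + 1/√23728 = 0.041324 + 0.006492 = 0.047816
P80 = (1/0.047816)² = 20.9136² = 437.38 µm

P80 = 437.4 µm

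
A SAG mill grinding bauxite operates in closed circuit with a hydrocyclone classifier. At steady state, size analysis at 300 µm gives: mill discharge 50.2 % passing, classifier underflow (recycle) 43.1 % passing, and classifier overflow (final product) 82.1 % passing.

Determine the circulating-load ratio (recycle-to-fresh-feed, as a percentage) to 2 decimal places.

CL = 449.30 %

Classifier node, passing 300 µm:
Fd + Rd = Ru + Fo ⇒ R/F = (o−d)/(d−u)
r = (82.1 − 50.2)/(50.2 − 43.1) = 31.9/7.1 = 4.4930
CL = 100·r = 449.30 %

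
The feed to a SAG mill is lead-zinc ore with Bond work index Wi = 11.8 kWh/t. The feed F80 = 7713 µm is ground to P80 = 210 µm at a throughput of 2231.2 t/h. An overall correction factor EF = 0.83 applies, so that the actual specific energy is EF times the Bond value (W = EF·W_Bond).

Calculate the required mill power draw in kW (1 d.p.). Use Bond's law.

P = 12591.4 kW

W = 10 Wi (1/√P80 − 1/√F80)  [Bond]
W = 10·11.8·(1/√210 − 1/√7713) = 10·11.8·(0.057620) = 6.7992 kWh/t
With EF = 0.83: W = 6.7992·0.83 = 5.6433 kWh/t
Power = W × throughput = 5.6433 kWh/t × 2231.2 t/h = 12591.4 kW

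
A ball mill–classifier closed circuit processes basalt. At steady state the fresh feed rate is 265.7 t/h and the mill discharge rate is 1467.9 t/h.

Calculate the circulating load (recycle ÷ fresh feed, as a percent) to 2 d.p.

CL = 452.47 %

M = F + R at steady state, so:
R = M − F = 1467.9 − 265.7 = 1202.2 t/h
CL = 100·R/F = 100·1202.2/265.7 = 452.47 %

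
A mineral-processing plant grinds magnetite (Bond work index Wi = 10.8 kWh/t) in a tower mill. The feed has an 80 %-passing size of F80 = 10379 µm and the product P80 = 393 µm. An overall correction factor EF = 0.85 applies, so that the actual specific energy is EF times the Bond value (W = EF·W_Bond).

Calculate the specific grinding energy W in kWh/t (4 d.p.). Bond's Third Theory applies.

W = 10 Wi / √P80 − 10 Wi / √F80
1/√393 = 0.050443;  1/√10379 = 0.009816
W = 10·10.8·(0.050443 − 0.009816) = 4.3878 kWh/t
Corrected W = EF·W_Bond = 0.85·4.3878 = 3.7296 kWh/t

W = 3.7296 kWh/t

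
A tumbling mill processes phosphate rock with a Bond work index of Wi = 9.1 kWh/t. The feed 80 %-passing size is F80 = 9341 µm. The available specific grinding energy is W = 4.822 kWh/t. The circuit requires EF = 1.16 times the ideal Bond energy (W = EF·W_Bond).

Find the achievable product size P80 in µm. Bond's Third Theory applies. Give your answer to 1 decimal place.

P80 = 318.6 µm

W = 10 Wi (1/√P80 − 1/√F80)  [Bond]
W_Bond = W / EF = 4.822 / 1.16 = 4.1569 kWh/t
P80^(−½) = W_Bond/(10 Wi) + F80^(−½)
  = 4.1569/(10·9.1) + 1/√9341 = 0.045680 + 0.010347 = 0.056027
P80 = (1/0.056027)² = 17.8486² = 318.57 µm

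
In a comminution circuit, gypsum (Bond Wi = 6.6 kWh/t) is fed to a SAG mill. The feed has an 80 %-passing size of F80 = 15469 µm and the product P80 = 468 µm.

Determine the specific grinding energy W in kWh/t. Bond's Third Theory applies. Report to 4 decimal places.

W = 2.5202 kWh/t

W = 10·Wi·[P80^(−½) − F80^(−½)]
1/√468 = 0.046225;  1/√15469 = 0.008040
W = 10·6.6·(0.046225 − 0.008040) = 2.5202 kWh/t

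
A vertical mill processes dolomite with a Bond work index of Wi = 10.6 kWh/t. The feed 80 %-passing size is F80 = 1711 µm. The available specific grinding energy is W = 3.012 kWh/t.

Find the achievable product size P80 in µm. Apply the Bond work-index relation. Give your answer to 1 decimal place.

W = 10·Wi·(P80^(-½) − F80^(-½))
P80^(−½) = W/(10 Wi) + F80^(−½)
  = 3.0120/(10·10.6) + 1/√1711 = 0.028415 + 0.024175 = 0.052591
P80 = (1/0.052591)² = 19.0148² = 361.56 µm

P80 = 361.6 µm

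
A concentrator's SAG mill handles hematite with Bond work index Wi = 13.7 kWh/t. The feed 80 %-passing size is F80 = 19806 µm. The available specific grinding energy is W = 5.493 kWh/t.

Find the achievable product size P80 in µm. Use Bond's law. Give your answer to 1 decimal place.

P80 = 448.9 µm

W = 10 Wi / √P80 − 10 Wi / √F80
⇒ 1/√P80 = W/(10 Wi) + 1/√F80
  = 5.4930/(10·13.7) + 1/√19806 = 0.040095 + 0.007106 = 0.047201
P80 = (1/0.047201)² = 21.1862² = 448.86 µm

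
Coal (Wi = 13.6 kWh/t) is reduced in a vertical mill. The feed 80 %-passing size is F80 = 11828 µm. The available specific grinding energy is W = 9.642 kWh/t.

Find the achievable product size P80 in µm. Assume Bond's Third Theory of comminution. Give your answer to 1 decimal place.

P80 = 155.9 µm

W = 10 Wi / √P80 − 10 Wi / √F80
1/√P80 = 1/√F80 + W/(10·Wi)
  = 9.6420/(10·13.6) + 1/√11828 = 0.070897 + 0.009195 = 0.080092
P80 = (1/0.080092)² = 12.4857² = 155.89 µm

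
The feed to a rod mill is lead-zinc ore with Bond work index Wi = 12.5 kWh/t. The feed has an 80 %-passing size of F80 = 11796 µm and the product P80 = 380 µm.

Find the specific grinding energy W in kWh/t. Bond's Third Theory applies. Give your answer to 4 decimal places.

Bond:  W = 10 Wi (1/√P − 1/√F)
1/√380 = 0.051299;  1/√11796 = 0.009207
W = 10·12.5·(0.051299 − 0.009207) = 5.2615 kWh/t

W = 5.2615 kWh/t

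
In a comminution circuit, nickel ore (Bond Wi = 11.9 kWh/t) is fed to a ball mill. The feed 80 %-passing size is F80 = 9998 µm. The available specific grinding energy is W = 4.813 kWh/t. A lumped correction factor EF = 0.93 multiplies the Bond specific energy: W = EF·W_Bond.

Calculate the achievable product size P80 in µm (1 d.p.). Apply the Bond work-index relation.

P80 = 349.5 µm

Bond: W = 10·Wi·(1/√P80 − 1/√F80)
W_Bond = W / EF = 4.813 / 0.93 = 5.1753 kWh/t
⇒ 1/√P80 = W_Bond/(10 Wi) + 1/√F80
  = 5.1753/(10·11.9) + 1/√9998 = 0.043490 + 0.010001 = 0.053491
P80 = (1/0.053491)² = 18.6949² = 349.50 µm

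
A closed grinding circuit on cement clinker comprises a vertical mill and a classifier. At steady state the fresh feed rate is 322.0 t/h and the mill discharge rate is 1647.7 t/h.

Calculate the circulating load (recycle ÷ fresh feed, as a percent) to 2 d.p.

Mill node: discharge = fresh + recycle.
R = M − F = 1647.7 − 322.0 = 1325.7 t/h
CL = 100·R/F = 100·1325.7/322.0 = 411.71 %

CL = 411.71 %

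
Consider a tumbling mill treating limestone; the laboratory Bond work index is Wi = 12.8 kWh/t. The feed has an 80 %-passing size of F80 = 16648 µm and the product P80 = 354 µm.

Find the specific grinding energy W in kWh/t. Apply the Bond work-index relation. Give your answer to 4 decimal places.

W = 5.8111 kWh/t

W = 10 Wi / √P80 − 10 Wi / √F80
1/√354 = 0.053149;  1/√16648 = 0.007750
W = 10·12.8·(0.053149 − 0.007750) = 5.8111 kWh/t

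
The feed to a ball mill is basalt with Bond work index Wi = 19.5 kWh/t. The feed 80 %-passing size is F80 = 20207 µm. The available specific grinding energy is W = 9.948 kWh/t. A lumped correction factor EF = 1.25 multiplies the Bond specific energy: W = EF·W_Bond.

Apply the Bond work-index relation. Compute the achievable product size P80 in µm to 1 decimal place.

P80 = 436.8 µm

W = 10·Wi·(P80^(-½) − F80^(-½))
W_Bond = W / EF = 9.948 / 1.25 = 7.9584 kWh/t
⇒ 1/√P80 = W_Bond/(10·Wi) + 1/√F80
  = 7.9584/(10·19.5) + 1/√20207 = 0.040812 + 0.007035 = 0.047847
P80 = (1/0.047847)² = 20.8999² = 436.81 µm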